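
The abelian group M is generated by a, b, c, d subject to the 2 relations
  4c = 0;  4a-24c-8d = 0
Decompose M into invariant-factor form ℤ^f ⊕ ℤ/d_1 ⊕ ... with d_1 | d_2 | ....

Answer: M ≅ ℤ^2 ⊕ ℤ/4 ⊕ ℤ/4

Derivation:
rank_ℚ(R)=2; free=4−2=2
SNF(R) diag = [4, 4] → torsion [4, 4]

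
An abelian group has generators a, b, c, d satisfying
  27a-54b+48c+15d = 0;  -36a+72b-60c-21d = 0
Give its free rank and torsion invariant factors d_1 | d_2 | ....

rank_ℚ(R)=2; free=4−2=2
SNF(R) diag = [3, 9] → torsion [3, 9]

Answer: M ≅ ℤ^2 ⊕ ℤ/3 ⊕ ℤ/9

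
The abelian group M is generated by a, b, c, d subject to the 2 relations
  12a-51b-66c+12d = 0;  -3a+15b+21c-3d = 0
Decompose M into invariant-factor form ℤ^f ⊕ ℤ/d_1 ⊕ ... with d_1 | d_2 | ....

rank_ℚ(R)=2; free=4−2=2
SNF(R) diag = [3, 9] → torsion [3, 9]

Answer: M ≅ ℤ^2 ⊕ ℤ/3 ⊕ ℤ/9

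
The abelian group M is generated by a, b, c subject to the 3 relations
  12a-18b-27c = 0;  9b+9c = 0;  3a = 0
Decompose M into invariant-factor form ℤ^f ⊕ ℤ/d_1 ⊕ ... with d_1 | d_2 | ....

rank_ℚ(R)=3; free=3−3=0
SNF(R) diag = [3, 9, 9] → torsion [3, 9, 9]

Answer: M ≅ ℤ/3 ⊕ ℤ/9 ⊕ ℤ/9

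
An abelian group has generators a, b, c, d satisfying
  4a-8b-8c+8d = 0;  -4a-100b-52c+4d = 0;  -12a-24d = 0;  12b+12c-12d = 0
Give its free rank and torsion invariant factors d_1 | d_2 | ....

rank_ℚ(R)=4; free=4−4=0
SNF(R) diag = [4, 12, 24, 48] → torsion [4, 12, 24, 48]

Answer: M ≅ ℤ/4 ⊕ ℤ/12 ⊕ ℤ/24 ⊕ ℤ/48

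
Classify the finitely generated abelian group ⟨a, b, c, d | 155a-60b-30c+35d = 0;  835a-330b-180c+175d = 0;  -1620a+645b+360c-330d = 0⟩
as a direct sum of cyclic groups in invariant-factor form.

rank_ℚ(R)=3; free=4−3=1
SNF(R) diag = [5, 15, 30] → torsion [5, 15, 30]

Answer: M ≅ ℤ^1 ⊕ ℤ/5 ⊕ ℤ/15 ⊕ ℤ/30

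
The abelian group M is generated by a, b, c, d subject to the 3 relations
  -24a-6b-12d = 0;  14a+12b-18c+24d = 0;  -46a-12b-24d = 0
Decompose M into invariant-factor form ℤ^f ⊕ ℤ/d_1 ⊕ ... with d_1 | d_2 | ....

rank_ℚ(R)=3; free=4−3=1
SNF(R) diag = [2, 6, 18] → torsion [2, 6, 18]

Answer: M ≅ ℤ^1 ⊕ ℤ/2 ⊕ ℤ/6 ⊕ ℤ/18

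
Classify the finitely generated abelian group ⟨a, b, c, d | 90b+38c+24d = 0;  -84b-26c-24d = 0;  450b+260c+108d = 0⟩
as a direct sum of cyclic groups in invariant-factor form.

rank_ℚ(R)=3; free=4−3=1
SNF(R) diag = [2, 6, 12] → torsion [2, 6, 12]

Answer: M ≅ ℤ^1 ⊕ ℤ/2 ⊕ ℤ/6 ⊕ ℤ/12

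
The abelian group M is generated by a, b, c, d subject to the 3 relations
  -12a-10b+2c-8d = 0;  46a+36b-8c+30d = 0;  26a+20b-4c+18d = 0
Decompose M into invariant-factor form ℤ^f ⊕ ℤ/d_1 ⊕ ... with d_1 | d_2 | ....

Answer: M ≅ ℤ^1 ⊕ ℤ/2 ⊕ ℤ/2 ⊕ ℤ/4

Derivation:
rank_ℚ(R)=3; free=4−3=1
SNF(R) diag = [2, 2, 4] → torsion [2, 2, 4]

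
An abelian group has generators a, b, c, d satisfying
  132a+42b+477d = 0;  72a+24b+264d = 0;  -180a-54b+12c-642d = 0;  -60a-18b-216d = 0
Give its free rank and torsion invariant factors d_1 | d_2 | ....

Answer: M ≅ ℤ/3 ⊕ ℤ/6 ⊕ ℤ/12 ⊕ ℤ/24

Derivation:
rank_ℚ(R)=4; free=4−4=0
SNF(R) diag = [3, 6, 12, 24] → torsion [3, 6, 12, 24]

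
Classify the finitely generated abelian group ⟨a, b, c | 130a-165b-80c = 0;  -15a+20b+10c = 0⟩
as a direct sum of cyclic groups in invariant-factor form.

rank_ℚ(R)=2; free=3−2=1
SNF(R) diag = [5, 5] → torsion [5, 5]

Answer: M ≅ ℤ^1 ⊕ ℤ/5 ⊕ ℤ/5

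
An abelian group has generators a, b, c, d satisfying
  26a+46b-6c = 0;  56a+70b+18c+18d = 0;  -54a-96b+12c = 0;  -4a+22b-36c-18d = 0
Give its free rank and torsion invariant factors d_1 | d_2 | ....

Answer: M ≅ ℤ/2 ⊕ ℤ/6 ⊕ ℤ/6 ⊕ ℤ/18

Derivation:
rank_ℚ(R)=4; free=4−4=0
SNF(R) diag = [2, 6, 6, 18] → torsion [2, 6, 6, 18]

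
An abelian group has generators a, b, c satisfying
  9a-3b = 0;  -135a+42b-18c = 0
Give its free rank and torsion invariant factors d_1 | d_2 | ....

Answer: M ≅ ℤ^1 ⊕ ℤ/3 ⊕ ℤ/9

Derivation:
rank_ℚ(R)=2; free=3−2=1
SNF(R) diag = [3, 9] → torsion [3, 9]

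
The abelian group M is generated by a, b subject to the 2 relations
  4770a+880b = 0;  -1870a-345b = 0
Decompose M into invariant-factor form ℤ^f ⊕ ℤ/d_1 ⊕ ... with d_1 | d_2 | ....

Answer: M ≅ ℤ/5 ⊕ ℤ/10

Derivation:
rank_ℚ(R)=2; free=2−2=0
SNF(R) diag = [5, 10] → torsion [5, 10]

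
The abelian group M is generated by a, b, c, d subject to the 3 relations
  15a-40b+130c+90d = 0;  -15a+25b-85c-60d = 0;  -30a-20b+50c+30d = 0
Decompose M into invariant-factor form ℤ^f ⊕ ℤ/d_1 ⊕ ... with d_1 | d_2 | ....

Answer: M ≅ ℤ^1 ⊕ ℤ/5 ⊕ ℤ/15 ⊕ ℤ/30

Derivation:
rank_ℚ(R)=3; free=4−3=1
SNF(R) diag = [5, 15, 30] → torsion [5, 15, 30]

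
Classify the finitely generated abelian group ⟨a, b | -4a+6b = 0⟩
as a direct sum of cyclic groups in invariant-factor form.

Answer: M ≅ ℤ^1 ⊕ ℤ/2

Derivation:
rank_ℚ(R)=1; free=2−1=1
SNF(R) diag = [2] → torsion [2]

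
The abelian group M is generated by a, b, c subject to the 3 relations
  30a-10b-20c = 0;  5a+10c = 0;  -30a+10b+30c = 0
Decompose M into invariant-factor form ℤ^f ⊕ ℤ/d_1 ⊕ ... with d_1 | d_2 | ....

rank_ℚ(R)=3; free=3−3=0
SNF(R) diag = [5, 10, 10] → torsion [5, 10, 10]

Answer: M ≅ ℤ/5 ⊕ ℤ/10 ⊕ ℤ/10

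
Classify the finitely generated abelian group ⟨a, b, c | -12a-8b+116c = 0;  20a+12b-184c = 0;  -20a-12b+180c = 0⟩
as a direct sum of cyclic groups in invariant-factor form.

rank_ℚ(R)=3; free=3−3=0
SNF(R) diag = [4, 4, 4] → torsion [4, 4, 4]

Answer: M ≅ ℤ/4 ⊕ ℤ/4 ⊕ ℤ/4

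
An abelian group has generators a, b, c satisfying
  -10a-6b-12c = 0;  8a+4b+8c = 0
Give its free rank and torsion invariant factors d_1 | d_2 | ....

rank_ℚ(R)=2; free=3−2=1
SNF(R) diag = [2, 4] → torsion [2, 4]

Answer: M ≅ ℤ^1 ⊕ ℤ/2 ⊕ ℤ/4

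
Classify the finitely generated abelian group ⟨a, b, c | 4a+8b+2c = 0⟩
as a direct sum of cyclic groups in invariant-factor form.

rank_ℚ(R)=1; free=3−1=2
SNF(R) diag = [2] → torsion [2]

Answer: M ≅ ℤ^2 ⊕ ℤ/2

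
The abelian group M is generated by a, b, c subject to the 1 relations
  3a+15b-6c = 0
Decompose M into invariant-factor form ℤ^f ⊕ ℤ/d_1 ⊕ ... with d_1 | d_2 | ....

rank_ℚ(R)=1; free=3−1=2
SNF(R) diag = [3] → torsion [3]

Answer: M ≅ ℤ^2 ⊕ ℤ/3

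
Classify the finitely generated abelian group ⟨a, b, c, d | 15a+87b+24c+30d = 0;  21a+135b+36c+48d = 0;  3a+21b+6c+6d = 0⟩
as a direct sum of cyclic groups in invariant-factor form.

rank_ℚ(R)=3; free=4−3=1
SNF(R) diag = [3, 6, 6] → torsion [3, 6, 6]

Answer: M ≅ ℤ^1 ⊕ ℤ/3 ⊕ ℤ/6 ⊕ ℤ/6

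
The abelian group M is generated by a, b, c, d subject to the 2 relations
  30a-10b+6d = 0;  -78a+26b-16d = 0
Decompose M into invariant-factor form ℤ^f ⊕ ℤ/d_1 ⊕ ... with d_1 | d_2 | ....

rank_ℚ(R)=2; free=4−2=2
SNF(R) diag = [2, 2] → torsion [2, 2]

Answer: M ≅ ℤ^2 ⊕ ℤ/2 ⊕ ℤ/2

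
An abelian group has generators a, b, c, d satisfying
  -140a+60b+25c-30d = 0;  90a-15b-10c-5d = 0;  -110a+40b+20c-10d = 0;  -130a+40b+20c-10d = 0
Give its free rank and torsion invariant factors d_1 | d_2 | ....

rank_ℚ(R)=4; free=4−4=0
SNF(R) diag = [5, 5, 10, 20] → torsion [5, 5, 10, 20]

Answer: M ≅ ℤ/5 ⊕ ℤ/5 ⊕ ℤ/10 ⊕ ℤ/20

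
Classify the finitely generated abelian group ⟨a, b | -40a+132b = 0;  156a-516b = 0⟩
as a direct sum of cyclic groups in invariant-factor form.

Answer: M ≅ ℤ/4 ⊕ ℤ/12

Derivation:
rank_ℚ(R)=2; free=2−2=0
SNF(R) diag = [4, 12] → torsion [4, 12]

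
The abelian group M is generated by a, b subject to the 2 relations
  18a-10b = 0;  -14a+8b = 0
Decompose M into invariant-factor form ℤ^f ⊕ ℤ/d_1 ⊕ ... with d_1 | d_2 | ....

rank_ℚ(R)=2; free=2−2=0
SNF(R) diag = [2, 2] → torsion [2, 2]

Answer: M ≅ ℤ/2 ⊕ ℤ/2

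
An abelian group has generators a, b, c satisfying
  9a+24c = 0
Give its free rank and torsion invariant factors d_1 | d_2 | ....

Answer: M ≅ ℤ^2 ⊕ ℤ/3

Derivation:
rank_ℚ(R)=1; free=3−1=2
SNF(R) diag = [3] → torsion [3]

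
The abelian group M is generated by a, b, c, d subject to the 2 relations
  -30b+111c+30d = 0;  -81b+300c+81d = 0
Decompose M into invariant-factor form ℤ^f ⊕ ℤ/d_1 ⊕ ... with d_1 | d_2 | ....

rank_ℚ(R)=2; free=4−2=2
SNF(R) diag = [3, 3] → torsion [3, 3]

Answer: M ≅ ℤ^2 ⊕ ℤ/3 ⊕ ℤ/3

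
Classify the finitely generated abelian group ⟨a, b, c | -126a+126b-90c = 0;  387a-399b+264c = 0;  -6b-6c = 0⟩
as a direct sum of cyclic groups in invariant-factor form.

rank_ℚ(R)=3; free=3−3=0
SNF(R) diag = [3, 6, 18] → torsion [3, 6, 18]

Answer: M ≅ ℤ/3 ⊕ ℤ/6 ⊕ ℤ/18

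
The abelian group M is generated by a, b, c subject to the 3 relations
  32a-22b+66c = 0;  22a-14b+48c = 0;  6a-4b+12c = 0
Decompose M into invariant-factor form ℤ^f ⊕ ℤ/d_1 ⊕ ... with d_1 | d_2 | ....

rank_ℚ(R)=3; free=3−3=0
SNF(R) diag = [2, 2, 6] → torsion [2, 2, 6]

Answer: M ≅ ℤ/2 ⊕ ℤ/2 ⊕ ℤ/6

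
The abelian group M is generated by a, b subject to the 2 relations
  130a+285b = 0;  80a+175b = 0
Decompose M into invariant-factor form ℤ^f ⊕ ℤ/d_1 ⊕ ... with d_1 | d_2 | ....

rank_ℚ(R)=2; free=2−2=0
SNF(R) diag = [5, 10] → torsion [5, 10]

Answer: M ≅ ℤ/5 ⊕ ℤ/10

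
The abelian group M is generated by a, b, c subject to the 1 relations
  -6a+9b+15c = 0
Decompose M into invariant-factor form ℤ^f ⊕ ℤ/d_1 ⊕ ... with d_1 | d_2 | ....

rank_ℚ(R)=1; free=3−1=2
SNF(R) diag = [3] → torsion [3]

Answer: M ≅ ℤ^2 ⊕ ℤ/3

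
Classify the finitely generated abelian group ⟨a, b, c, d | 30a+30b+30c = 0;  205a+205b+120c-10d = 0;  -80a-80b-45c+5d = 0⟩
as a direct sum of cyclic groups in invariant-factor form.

Answer: M ≅ ℤ^1 ⊕ ℤ/5 ⊕ ℤ/15 ⊕ ℤ/30

Derivation:
rank_ℚ(R)=3; free=4−3=1
SNF(R) diag = [5, 15, 30] → torsion [5, 15, 30]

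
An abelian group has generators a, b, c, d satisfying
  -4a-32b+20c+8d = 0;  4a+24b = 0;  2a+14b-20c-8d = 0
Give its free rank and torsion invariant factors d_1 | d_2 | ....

rank_ℚ(R)=3; free=4−3=1
SNF(R) diag = [2, 4, 12] → torsion [2, 4, 12]

Answer: M ≅ ℤ^1 ⊕ ℤ/2 ⊕ ℤ/4 ⊕ ℤ/12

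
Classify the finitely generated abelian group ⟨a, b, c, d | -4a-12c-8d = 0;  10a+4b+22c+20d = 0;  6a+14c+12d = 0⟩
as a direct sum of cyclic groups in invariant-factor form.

rank_ℚ(R)=3; free=4−3=1
SNF(R) diag = [2, 4, 8] → torsion [2, 4, 8]

Answer: M ≅ ℤ^1 ⊕ ℤ/2 ⊕ ℤ/4 ⊕ ℤ/8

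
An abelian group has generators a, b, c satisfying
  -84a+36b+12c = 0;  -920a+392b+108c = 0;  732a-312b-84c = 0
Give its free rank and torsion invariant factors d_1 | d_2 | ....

rank_ℚ(R)=3; free=3−3=0
SNF(R) diag = [4, 12, 12] → torsion [4, 12, 12]

Answer: M ≅ ℤ/4 ⊕ ℤ/12 ⊕ ℤ/12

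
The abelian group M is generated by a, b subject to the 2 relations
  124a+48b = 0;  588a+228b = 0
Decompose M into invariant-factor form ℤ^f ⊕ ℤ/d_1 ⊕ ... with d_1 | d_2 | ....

rank_ℚ(R)=2; free=2−2=0
SNF(R) diag = [4, 12] → torsion [4, 12]

Answer: M ≅ ℤ/4 ⊕ ℤ/12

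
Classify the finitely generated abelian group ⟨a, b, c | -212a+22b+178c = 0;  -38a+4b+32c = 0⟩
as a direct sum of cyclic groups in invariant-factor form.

Answer: M ≅ ℤ^1 ⊕ ℤ/2 ⊕ ℤ/2

Derivation:
rank_ℚ(R)=2; free=3−2=1
SNF(R) diag = [2, 2] → torsion [2, 2]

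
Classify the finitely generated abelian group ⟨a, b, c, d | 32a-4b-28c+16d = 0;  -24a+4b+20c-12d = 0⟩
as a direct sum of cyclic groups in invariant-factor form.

Answer: M ≅ ℤ^2 ⊕ ℤ/4 ⊕ ℤ/4

Derivation:
rank_ℚ(R)=2; free=4−2=2
SNF(R) diag = [4, 4] → torsion [4, 4]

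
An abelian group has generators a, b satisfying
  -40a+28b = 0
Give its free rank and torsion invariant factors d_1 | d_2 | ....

rank_ℚ(R)=1; free=2−1=1
SNF(R) diag = [4] → torsion [4]

Answer: M ≅ ℤ^1 ⊕ ℤ/4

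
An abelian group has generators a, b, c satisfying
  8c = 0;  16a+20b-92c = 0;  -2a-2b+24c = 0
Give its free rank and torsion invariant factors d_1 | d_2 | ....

rank_ℚ(R)=3; free=3−3=0
SNF(R) diag = [2, 4, 8] → torsion [2, 4, 8]

Answer: M ≅ ℤ/2 ⊕ ℤ/4 ⊕ ℤ/8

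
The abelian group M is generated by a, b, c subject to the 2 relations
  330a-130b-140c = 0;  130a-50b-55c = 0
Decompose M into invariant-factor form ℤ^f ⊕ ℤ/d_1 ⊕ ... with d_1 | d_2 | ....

rank_ℚ(R)=2; free=3−2=1
SNF(R) diag = [5, 10] → torsion [5, 10]

Answer: M ≅ ℤ^1 ⊕ ℤ/5 ⊕ ℤ/10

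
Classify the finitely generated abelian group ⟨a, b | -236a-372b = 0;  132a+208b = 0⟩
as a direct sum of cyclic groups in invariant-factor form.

rank_ℚ(R)=2; free=2−2=0
SNF(R) diag = [4, 4] → torsion [4, 4]

Answer: M ≅ ℤ/4 ⊕ ℤ/4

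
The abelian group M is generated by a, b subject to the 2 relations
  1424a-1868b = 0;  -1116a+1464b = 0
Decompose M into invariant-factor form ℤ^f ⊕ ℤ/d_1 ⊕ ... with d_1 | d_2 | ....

Answer: M ≅ ℤ/4 ⊕ ℤ/12

Derivation:
rank_ℚ(R)=2; free=2−2=0
SNF(R) diag = [4, 12] → torsion [4, 12]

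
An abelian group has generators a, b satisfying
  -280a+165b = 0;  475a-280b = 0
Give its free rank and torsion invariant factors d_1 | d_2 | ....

Answer: M ≅ ℤ/5 ⊕ ℤ/5

Derivation:
rank_ℚ(R)=2; free=2−2=0
SNF(R) diag = [5, 5] → torsion [5, 5]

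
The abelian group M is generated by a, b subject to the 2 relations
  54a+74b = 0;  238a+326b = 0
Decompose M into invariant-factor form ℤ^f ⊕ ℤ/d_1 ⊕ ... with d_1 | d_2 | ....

Answer: M ≅ ℤ/2 ⊕ ℤ/4

Derivation:
rank_ℚ(R)=2; free=2−2=0
SNF(R) diag = [2, 4] → torsion [2, 4]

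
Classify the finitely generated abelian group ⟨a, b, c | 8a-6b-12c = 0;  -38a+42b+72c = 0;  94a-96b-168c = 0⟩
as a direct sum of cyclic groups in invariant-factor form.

Answer: M ≅ ℤ/2 ⊕ ℤ/6 ⊕ ℤ/12

Derivation:
rank_ℚ(R)=3; free=3−3=0
SNF(R) diag = [2, 6, 12] → torsion [2, 6, 12]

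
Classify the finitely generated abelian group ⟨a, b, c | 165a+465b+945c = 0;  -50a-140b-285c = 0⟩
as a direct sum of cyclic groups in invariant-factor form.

rank_ℚ(R)=2; free=3−2=1
SNF(R) diag = [5, 15] → torsion [5, 15]

Answer: M ≅ ℤ^1 ⊕ ℤ/5 ⊕ ℤ/15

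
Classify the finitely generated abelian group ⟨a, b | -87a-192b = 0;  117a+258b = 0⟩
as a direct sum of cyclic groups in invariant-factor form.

rank_ℚ(R)=2; free=2−2=0
SNF(R) diag = [3, 6] → torsion [3, 6]

Answer: M ≅ ℤ/3 ⊕ ℤ/6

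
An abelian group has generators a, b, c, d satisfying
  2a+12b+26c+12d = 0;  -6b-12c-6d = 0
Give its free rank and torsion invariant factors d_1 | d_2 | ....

rank_ℚ(R)=2; free=4−2=2
SNF(R) diag = [2, 6] → torsion [2, 6]

Answer: M ≅ ℤ^2 ⊕ ℤ/2 ⊕ ℤ/6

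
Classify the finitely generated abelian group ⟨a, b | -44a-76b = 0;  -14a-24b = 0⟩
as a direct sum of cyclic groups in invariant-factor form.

Answer: M ≅ ℤ/2 ⊕ ℤ/4

Derivation:
rank_ℚ(R)=2; free=2−2=0
SNF(R) diag = [2, 4] → torsion [2, 4]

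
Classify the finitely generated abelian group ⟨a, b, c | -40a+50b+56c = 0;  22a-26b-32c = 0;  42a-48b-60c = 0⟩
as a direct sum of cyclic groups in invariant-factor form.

Answer: M ≅ ℤ/2 ⊕ ℤ/6 ⊕ ℤ/12

Derivation:
rank_ℚ(R)=3; free=3−3=0
SNF(R) diag = [2, 6, 12] → torsion [2, 6, 12]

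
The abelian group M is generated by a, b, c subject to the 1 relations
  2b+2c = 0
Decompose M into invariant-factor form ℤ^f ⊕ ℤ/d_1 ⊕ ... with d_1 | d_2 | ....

rank_ℚ(R)=1; free=3−1=2
SNF(R) diag = [2] → torsion [2]

Answer: M ≅ ℤ^2 ⊕ ℤ/2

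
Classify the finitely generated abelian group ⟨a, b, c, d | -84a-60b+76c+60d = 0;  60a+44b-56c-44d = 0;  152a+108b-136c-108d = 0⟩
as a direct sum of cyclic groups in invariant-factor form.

rank_ℚ(R)=3; free=4−3=1
SNF(R) diag = [4, 4, 4] → torsion [4, 4, 4]

Answer: M ≅ ℤ^1 ⊕ ℤ/4 ⊕ ℤ/4 ⊕ ℤ/4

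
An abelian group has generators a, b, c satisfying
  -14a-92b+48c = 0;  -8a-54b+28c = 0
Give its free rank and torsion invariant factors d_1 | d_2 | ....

rank_ℚ(R)=2; free=3−2=1
SNF(R) diag = [2, 2] → torsion [2, 2]

Answer: M ≅ ℤ^1 ⊕ ℤ/2 ⊕ ℤ/2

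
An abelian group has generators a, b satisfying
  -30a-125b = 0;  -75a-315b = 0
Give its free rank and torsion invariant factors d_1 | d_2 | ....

Answer: M ≅ ℤ/5 ⊕ ℤ/15

Derivation:
rank_ℚ(R)=2; free=2−2=0
SNF(R) diag = [5, 15] → torsion [5, 15]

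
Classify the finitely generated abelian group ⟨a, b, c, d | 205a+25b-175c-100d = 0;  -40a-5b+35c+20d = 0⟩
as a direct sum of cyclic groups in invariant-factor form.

Answer: M ≅ ℤ^2 ⊕ ℤ/5 ⊕ ℤ/5

Derivation:
rank_ℚ(R)=2; free=4−2=2
SNF(R) diag = [5, 5] → torsion [5, 5]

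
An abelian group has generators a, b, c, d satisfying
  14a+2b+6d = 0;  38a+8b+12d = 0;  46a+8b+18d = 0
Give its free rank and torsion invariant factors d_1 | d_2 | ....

Answer: M ≅ ℤ^1 ⊕ ℤ/2 ⊕ ℤ/2 ⊕ ℤ/6

Derivation:
rank_ℚ(R)=3; free=4−3=1
SNF(R) diag = [2, 2, 6] → torsion [2, 2, 6]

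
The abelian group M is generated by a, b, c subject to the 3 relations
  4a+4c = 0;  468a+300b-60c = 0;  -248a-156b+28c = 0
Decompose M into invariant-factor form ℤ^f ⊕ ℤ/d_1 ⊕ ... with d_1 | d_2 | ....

Answer: M ≅ ℤ/4 ⊕ ℤ/12 ⊕ ℤ/36

Derivation:
rank_ℚ(R)=3; free=3−3=0
SNF(R) diag = [4, 12, 36] → torsion [4, 12, 36]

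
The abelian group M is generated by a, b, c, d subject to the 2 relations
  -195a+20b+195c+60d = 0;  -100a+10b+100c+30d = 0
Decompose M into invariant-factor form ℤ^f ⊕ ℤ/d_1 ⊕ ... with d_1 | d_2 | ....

Answer: M ≅ ℤ^2 ⊕ ℤ/5 ⊕ ℤ/10

Derivation:
rank_ℚ(R)=2; free=4−2=2
SNF(R) diag = [5, 10] → torsion [5, 10]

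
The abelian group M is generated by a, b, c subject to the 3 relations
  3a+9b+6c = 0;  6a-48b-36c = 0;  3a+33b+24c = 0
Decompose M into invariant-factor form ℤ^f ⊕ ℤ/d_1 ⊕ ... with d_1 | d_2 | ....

rank_ℚ(R)=3; free=3−3=0
SNF(R) diag = [3, 6, 6] → torsion [3, 6, 6]

Answer: M ≅ ℤ/3 ⊕ ℤ/6 ⊕ ℤ/6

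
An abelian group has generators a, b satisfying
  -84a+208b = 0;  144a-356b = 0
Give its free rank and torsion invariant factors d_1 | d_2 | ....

rank_ℚ(R)=2; free=2−2=0
SNF(R) diag = [4, 12] → torsion [4, 12]

Answer: M ≅ ℤ/4 ⊕ ℤ/12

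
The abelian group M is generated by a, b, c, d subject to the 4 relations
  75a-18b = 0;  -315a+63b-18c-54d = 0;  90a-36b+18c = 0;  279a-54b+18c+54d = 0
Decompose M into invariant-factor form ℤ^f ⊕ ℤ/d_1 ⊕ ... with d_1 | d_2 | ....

rank_ℚ(R)=4; free=4−4=0
SNF(R) diag = [3, 9, 18, 54] → torsion [3, 9, 18, 54]

Answer: M ≅ ℤ/3 ⊕ ℤ/9 ⊕ ℤ/18 ⊕ ℤ/54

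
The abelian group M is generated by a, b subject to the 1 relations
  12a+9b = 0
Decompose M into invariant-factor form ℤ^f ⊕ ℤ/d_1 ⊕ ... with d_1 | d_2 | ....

Answer: M ≅ ℤ^1 ⊕ ℤ/3

Derivation:
rank_ℚ(R)=1; free=2−1=1
SNF(R) diag = [3] → torsion [3]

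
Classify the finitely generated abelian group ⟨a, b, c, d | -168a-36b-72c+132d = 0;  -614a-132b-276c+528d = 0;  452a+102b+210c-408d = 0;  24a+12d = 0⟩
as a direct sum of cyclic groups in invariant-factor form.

rank_ℚ(R)=4; free=4−4=0
SNF(R) diag = [2, 6, 12, 36] → torsion [2, 6, 12, 36]

Answer: M ≅ ℤ/2 ⊕ ℤ/6 ⊕ ℤ/12 ⊕ ℤ/36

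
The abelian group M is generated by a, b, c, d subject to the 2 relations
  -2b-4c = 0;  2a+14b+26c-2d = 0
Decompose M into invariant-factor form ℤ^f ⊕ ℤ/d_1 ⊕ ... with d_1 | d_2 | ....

Answer: M ≅ ℤ^2 ⊕ ℤ/2 ⊕ ℤ/2

Derivation:
rank_ℚ(R)=2; free=4−2=2
SNF(R) diag = [2, 2] → torsion [2, 2]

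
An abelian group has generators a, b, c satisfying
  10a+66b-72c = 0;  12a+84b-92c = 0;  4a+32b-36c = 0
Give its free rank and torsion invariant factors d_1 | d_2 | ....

rank_ℚ(R)=3; free=3−3=0
SNF(R) diag = [2, 4, 4] → torsion [2, 4, 4]

Answer: M ≅ ℤ/2 ⊕ ℤ/4 ⊕ ℤ/4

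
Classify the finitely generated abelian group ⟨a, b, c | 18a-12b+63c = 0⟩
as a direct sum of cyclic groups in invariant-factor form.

rank_ℚ(R)=1; free=3−1=2
SNF(R) diag = [3] → torsion [3]

Answer: M ≅ ℤ^2 ⊕ ℤ/3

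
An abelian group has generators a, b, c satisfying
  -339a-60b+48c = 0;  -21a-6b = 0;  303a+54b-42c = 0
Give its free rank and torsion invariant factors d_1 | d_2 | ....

Answer: M ≅ ℤ/3 ⊕ ℤ/6 ⊕ ℤ/18

Derivation:
rank_ℚ(R)=3; free=3−3=0
SNF(R) diag = [3, 6, 18] → torsion [3, 6, 18]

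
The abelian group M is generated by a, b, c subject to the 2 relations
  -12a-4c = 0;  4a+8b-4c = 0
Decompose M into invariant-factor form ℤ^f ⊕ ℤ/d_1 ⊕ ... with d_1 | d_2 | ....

rank_ℚ(R)=2; free=3−2=1
SNF(R) diag = [4, 8] → torsion [4, 8]

Answer: M ≅ ℤ^1 ⊕ ℤ/4 ⊕ ℤ/8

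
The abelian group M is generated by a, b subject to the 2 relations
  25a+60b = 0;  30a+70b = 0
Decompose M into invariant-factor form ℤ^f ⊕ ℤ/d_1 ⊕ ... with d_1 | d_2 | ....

Answer: M ≅ ℤ/5 ⊕ ℤ/10

Derivation:
rank_ℚ(R)=2; free=2−2=0
SNF(R) diag = [5, 10] → torsion [5, 10]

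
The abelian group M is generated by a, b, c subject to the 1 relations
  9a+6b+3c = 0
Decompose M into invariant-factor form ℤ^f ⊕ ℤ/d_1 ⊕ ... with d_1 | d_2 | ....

rank_ℚ(R)=1; free=3−1=2
SNF(R) diag = [3] → torsion [3]

Answer: M ≅ ℤ^2 ⊕ ℤ/3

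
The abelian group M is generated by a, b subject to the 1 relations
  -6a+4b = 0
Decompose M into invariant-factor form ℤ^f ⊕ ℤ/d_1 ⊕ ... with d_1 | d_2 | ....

Answer: M ≅ ℤ^1 ⊕ ℤ/2

Derivation:
rank_ℚ(R)=1; free=2−1=1
SNF(R) diag = [2] → torsion [2]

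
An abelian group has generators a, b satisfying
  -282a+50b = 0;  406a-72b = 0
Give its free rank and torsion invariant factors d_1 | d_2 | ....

Answer: M ≅ ℤ/2 ⊕ ℤ/2

Derivation:
rank_ℚ(R)=2; free=2−2=0
SNF(R) diag = [2, 2] → torsion [2, 2]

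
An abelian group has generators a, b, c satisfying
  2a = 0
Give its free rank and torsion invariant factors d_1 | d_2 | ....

rank_ℚ(R)=1; free=3−1=2
SNF(R) diag = [2] → torsion [2]

Answer: M ≅ ℤ^2 ⊕ ℤ/2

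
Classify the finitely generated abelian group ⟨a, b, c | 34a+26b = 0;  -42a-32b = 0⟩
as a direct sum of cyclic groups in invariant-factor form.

rank_ℚ(R)=2; free=3−2=1
SNF(R) diag = [2, 2] → torsion [2, 2]

Answer: M ≅ ℤ^1 ⊕ ℤ/2 ⊕ ℤ/2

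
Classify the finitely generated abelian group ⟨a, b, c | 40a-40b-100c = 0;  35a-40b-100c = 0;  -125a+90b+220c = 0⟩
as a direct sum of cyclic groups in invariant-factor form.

rank_ℚ(R)=3; free=3−3=0
SNF(R) diag = [5, 10, 20] → torsion [5, 10, 20]

Answer: M ≅ ℤ/5 ⊕ ℤ/10 ⊕ ℤ/20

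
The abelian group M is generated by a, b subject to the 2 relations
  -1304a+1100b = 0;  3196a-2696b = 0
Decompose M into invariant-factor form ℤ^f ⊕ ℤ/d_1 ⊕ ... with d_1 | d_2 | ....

rank_ℚ(R)=2; free=2−2=0
SNF(R) diag = [4, 4] → torsion [4, 4]

Answer: M ≅ ℤ/4 ⊕ ℤ/4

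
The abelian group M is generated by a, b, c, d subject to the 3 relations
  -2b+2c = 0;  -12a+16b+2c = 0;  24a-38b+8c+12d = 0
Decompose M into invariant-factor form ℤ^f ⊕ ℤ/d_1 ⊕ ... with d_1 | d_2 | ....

rank_ℚ(R)=3; free=4−3=1
SNF(R) diag = [2, 6, 12] → torsion [2, 6, 12]

Answer: M ≅ ℤ^1 ⊕ ℤ/2 ⊕ ℤ/6 ⊕ ℤ/12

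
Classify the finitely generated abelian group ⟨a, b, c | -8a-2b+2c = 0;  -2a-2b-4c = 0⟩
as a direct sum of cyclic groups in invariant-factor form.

Answer: M ≅ ℤ^1 ⊕ ℤ/2 ⊕ ℤ/6

Derivation:
rank_ℚ(R)=2; free=3−2=1
SNF(R) diag = [2, 6] → torsion [2, 6]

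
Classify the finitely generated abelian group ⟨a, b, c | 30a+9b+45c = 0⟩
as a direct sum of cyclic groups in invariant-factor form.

Answer: M ≅ ℤ^2 ⊕ ℤ/3

Derivation:
rank_ℚ(R)=1; free=3−1=2
SNF(R) diag = [3] → torsion [3]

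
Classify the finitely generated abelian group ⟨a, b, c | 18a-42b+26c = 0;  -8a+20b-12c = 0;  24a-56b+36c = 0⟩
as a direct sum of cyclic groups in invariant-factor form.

rank_ℚ(R)=3; free=3−3=0
SNF(R) diag = [2, 4, 4] → torsion [2, 4, 4]

Answer: M ≅ ℤ/2 ⊕ ℤ/4 ⊕ ℤ/4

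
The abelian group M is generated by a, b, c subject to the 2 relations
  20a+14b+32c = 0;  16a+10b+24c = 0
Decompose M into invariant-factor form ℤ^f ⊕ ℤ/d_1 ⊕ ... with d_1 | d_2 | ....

Answer: M ≅ ℤ^1 ⊕ ℤ/2 ⊕ ℤ/4

Derivation:
rank_ℚ(R)=2; free=3−2=1
SNF(R) diag = [2, 4] → torsion [2, 4]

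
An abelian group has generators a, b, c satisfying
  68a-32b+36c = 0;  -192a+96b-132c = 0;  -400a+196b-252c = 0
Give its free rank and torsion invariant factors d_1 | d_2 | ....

rank_ℚ(R)=3; free=3−3=0
SNF(R) diag = [4, 12, 12] → torsion [4, 12, 12]

Answer: M ≅ ℤ/4 ⊕ ℤ/12 ⊕ ℤ/12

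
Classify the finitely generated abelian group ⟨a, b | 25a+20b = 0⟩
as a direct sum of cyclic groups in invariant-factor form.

Answer: M ≅ ℤ^1 ⊕ ℤ/5

Derivation:
rank_ℚ(R)=1; free=2−1=1
SNF(R) diag = [5] → torsion [5]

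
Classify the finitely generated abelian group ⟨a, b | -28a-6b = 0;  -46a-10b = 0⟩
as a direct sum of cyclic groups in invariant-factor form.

Answer: M ≅ ℤ/2 ⊕ ℤ/2

Derivation:
rank_ℚ(R)=2; free=2−2=0
SNF(R) diag = [2, 2] → torsion [2, 2]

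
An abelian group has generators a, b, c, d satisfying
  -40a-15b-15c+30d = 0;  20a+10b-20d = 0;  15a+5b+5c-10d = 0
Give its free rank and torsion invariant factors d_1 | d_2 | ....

Answer: M ≅ ℤ^1 ⊕ ℤ/5 ⊕ ℤ/5 ⊕ ℤ/10

Derivation:
rank_ℚ(R)=3; free=4−3=1
SNF(R) diag = [5, 5, 10] → torsion [5, 5, 10]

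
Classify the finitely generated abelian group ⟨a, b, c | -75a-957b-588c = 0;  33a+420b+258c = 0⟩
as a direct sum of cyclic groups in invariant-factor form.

Answer: M ≅ ℤ^1 ⊕ ℤ/3 ⊕ ℤ/9

Derivation:
rank_ℚ(R)=2; free=3−2=1
SNF(R) diag = [3, 9] → torsion [3, 9]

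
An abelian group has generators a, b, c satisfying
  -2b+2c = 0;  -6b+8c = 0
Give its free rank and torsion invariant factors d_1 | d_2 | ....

Answer: M ≅ ℤ^1 ⊕ ℤ/2 ⊕ ℤ/2

Derivation:
rank_ℚ(R)=2; free=3−2=1
SNF(R) diag = [2, 2] → torsion [2, 2]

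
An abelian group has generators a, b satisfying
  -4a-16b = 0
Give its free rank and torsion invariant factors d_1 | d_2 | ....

Answer: M ≅ ℤ^1 ⊕ ℤ/4

Derivation:
rank_ℚ(R)=1; free=2−1=1
SNF(R) diag = [4] → torsion [4]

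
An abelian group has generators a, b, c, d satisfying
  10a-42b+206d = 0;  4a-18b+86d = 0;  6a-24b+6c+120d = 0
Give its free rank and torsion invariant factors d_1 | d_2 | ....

Answer: M ≅ ℤ^1 ⊕ ℤ/2 ⊕ ℤ/6 ⊕ ℤ/6

Derivation:
rank_ℚ(R)=3; free=4−3=1
SNF(R) diag = [2, 6, 6] → torsion [2, 6, 6]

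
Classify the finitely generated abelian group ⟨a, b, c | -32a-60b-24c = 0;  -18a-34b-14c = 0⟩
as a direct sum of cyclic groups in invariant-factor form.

Answer: M ≅ ℤ^1 ⊕ ℤ/2 ⊕ ℤ/4

Derivation:
rank_ℚ(R)=2; free=3−2=1
SNF(R) diag = [2, 4] → torsion [2, 4]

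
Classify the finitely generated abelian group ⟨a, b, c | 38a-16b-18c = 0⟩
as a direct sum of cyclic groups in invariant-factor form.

rank_ℚ(R)=1; free=3−1=2
SNF(R) diag = [2] → torsion [2]

Answer: M ≅ ℤ^2 ⊕ ℤ/2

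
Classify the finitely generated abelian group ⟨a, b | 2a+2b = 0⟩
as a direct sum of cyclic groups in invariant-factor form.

rank_ℚ(R)=1; free=2−1=1
SNF(R) diag = [2] → torsion [2]

Answer: M ≅ ℤ^1 ⊕ ℤ/2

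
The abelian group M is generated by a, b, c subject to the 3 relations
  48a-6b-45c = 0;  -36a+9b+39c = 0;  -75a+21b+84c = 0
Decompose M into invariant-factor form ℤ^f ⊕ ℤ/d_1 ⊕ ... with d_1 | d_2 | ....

Answer: M ≅ ℤ/3 ⊕ ℤ/3 ⊕ ℤ/3

Derivation:
rank_ℚ(R)=3; free=3−3=0
SNF(R) diag = [3, 3, 3] → torsion [3, 3, 3]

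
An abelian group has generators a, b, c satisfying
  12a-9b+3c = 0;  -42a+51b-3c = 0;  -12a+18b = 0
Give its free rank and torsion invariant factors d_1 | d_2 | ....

Answer: M ≅ ℤ/3 ⊕ ℤ/6 ⊕ ℤ/6

Derivation:
rank_ℚ(R)=3; free=3−3=0
SNF(R) diag = [3, 6, 6] → torsion [3, 6, 6]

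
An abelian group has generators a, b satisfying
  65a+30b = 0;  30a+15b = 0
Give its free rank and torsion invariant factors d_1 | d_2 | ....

Answer: M ≅ ℤ/5 ⊕ ℤ/15

Derivation:
rank_ℚ(R)=2; free=2−2=0
SNF(R) diag = [5, 15] → torsion [5, 15]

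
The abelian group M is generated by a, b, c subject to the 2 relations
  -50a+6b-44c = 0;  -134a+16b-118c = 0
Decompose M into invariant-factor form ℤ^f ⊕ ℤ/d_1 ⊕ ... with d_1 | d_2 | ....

Answer: M ≅ ℤ^1 ⊕ ℤ/2 ⊕ ℤ/2

Derivation:
rank_ℚ(R)=2; free=3−2=1
SNF(R) diag = [2, 2] → torsion [2, 2]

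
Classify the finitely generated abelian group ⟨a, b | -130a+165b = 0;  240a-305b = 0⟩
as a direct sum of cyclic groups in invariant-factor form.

Answer: M ≅ ℤ/5 ⊕ ℤ/10

Derivation:
rank_ℚ(R)=2; free=2−2=0
SNF(R) diag = [5, 10] → torsion [5, 10]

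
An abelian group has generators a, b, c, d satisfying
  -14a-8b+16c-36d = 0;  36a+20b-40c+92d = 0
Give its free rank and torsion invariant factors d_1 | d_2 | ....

rank_ℚ(R)=2; free=4−2=2
SNF(R) diag = [2, 4] → torsion [2, 4]

Answer: M ≅ ℤ^2 ⊕ ℤ/2 ⊕ ℤ/4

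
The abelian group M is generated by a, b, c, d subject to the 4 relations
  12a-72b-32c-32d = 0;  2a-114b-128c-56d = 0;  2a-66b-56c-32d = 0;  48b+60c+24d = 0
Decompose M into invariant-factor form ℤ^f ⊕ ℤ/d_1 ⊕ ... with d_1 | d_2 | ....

Answer: M ≅ ℤ/2 ⊕ ℤ/4 ⊕ ℤ/12 ⊕ ℤ/24

Derivation:
rank_ℚ(R)=4; free=4−4=0
SNF(R) diag = [2, 4, 12, 24] → torsion [2, 4, 12, 24]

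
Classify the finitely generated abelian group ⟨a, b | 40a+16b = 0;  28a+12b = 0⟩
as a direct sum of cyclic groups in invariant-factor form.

Answer: M ≅ ℤ/4 ⊕ ℤ/8

Derivation:
rank_ℚ(R)=2; free=2−2=0
SNF(R) diag = [4, 8] → torsion [4, 8]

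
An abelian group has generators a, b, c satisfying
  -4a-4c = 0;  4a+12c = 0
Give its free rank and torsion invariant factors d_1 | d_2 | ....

rank_ℚ(R)=2; free=3−2=1
SNF(R) diag = [4, 8] → torsion [4, 8]

Answer: M ≅ ℤ^1 ⊕ ℤ/4 ⊕ ℤ/8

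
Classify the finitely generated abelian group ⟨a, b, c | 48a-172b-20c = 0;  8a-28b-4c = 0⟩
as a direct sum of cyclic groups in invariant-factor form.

Answer: M ≅ ℤ^1 ⊕ ℤ/4 ⊕ ℤ/8

Derivation:
rank_ℚ(R)=2; free=3−2=1
SNF(R) diag = [4, 8] → torsion [4, 8]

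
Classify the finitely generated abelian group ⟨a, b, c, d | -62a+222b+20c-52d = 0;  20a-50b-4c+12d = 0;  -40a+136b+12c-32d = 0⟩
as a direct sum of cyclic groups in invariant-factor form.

Answer: M ≅ ℤ^1 ⊕ ℤ/2 ⊕ ℤ/2 ⊕ ℤ/4

Derivation:
rank_ℚ(R)=3; free=4−3=1
SNF(R) diag = [2, 2, 4] → torsion [2, 2, 4]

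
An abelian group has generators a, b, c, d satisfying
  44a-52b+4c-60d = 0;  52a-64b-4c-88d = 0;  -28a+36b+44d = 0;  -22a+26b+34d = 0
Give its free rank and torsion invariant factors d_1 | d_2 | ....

rank_ℚ(R)=4; free=4−4=0
SNF(R) diag = [2, 4, 4, 8] → torsion [2, 4, 4, 8]

Answer: M ≅ ℤ/2 ⊕ ℤ/4 ⊕ ℤ/4 ⊕ ℤ/8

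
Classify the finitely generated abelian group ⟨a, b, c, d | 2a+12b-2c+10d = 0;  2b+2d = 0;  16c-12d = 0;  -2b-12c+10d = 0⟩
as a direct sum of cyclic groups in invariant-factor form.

rank_ℚ(R)=4; free=4−4=0
SNF(R) diag = [2, 2, 4, 12] → torsion [2, 2, 4, 12]

Answer: M ≅ ℤ/2 ⊕ ℤ/2 ⊕ ℤ/4 ⊕ ℤ/12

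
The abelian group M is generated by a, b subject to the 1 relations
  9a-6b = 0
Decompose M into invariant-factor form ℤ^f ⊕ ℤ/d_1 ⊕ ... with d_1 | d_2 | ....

rank_ℚ(R)=1; free=2−1=1
SNF(R) diag = [3] → torsion [3]

Answer: M ≅ ℤ^1 ⊕ ℤ/3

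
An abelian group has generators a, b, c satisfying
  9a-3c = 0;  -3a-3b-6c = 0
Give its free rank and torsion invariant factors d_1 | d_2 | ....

rank_ℚ(R)=2; free=3−2=1
SNF(R) diag = [3, 3] → torsion [3, 3]

Answer: M ≅ ℤ^1 ⊕ ℤ/3 ⊕ ℤ/3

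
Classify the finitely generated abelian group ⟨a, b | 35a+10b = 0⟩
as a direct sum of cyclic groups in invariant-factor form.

Answer: M ≅ ℤ^1 ⊕ ℤ/5

Derivation:
rank_ℚ(R)=1; free=2−1=1
SNF(R) diag = [5] → torsion [5]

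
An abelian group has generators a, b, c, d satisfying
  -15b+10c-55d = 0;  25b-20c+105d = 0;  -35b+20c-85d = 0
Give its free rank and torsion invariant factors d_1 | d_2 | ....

Answer: M ≅ ℤ^1 ⊕ ℤ/5 ⊕ ℤ/10 ⊕ ℤ/30

Derivation:
rank_ℚ(R)=3; free=4−3=1
SNF(R) diag = [5, 10, 30] → torsion [5, 10, 30]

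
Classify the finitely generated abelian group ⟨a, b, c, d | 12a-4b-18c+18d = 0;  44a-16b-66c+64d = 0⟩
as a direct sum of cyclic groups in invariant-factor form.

Answer: M ≅ ℤ^2 ⊕ ℤ/2 ⊕ ℤ/2

Derivation:
rank_ℚ(R)=2; free=4−2=2
SNF(R) diag = [2, 2] → torsion [2, 2]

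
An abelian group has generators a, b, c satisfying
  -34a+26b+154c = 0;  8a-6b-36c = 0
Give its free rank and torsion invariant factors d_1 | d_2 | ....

rank_ℚ(R)=2; free=3−2=1
SNF(R) diag = [2, 2] → torsion [2, 2]

Answer: M ≅ ℤ^1 ⊕ ℤ/2 ⊕ ℤ/2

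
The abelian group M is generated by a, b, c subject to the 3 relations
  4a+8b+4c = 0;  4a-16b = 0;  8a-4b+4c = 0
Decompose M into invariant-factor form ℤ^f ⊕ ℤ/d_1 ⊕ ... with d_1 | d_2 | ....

rank_ℚ(R)=3; free=3−3=0
SNF(R) diag = [4, 4, 4] → torsion [4, 4, 4]

Answer: M ≅ ℤ/4 ⊕ ℤ/4 ⊕ ℤ/4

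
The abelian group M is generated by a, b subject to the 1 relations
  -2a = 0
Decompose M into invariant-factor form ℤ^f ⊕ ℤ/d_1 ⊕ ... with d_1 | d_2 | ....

rank_ℚ(R)=1; free=2−1=1
SNF(R) diag = [2] → torsion [2]

Answer: M ≅ ℤ^1 ⊕ ℤ/2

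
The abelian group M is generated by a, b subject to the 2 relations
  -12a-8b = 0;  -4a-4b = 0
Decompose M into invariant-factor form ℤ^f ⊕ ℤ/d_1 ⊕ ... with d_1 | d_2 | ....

rank_ℚ(R)=2; free=2−2=0
SNF(R) diag = [4, 4] → torsion [4, 4]

Answer: M ≅ ℤ/4 ⊕ ℤ/4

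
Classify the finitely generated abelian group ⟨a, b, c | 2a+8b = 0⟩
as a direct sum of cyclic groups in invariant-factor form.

Answer: M ≅ ℤ^2 ⊕ ℤ/2

Derivation:
rank_ℚ(R)=1; free=3−1=2
SNF(R) diag = [2] → torsion [2]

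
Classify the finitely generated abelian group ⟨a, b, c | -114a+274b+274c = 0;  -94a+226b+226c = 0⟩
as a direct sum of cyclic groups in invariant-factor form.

Answer: M ≅ ℤ^1 ⊕ ℤ/2 ⊕ ℤ/4

Derivation:
rank_ℚ(R)=2; free=3−2=1
SNF(R) diag = [2, 4] → torsion [2, 4]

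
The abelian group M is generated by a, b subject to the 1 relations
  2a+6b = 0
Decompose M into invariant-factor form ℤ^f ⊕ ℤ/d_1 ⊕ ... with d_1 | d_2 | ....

rank_ℚ(R)=1; free=2−1=1
SNF(R) diag = [2] → torsion [2]

Answer: M ≅ ℤ^1 ⊕ ℤ/2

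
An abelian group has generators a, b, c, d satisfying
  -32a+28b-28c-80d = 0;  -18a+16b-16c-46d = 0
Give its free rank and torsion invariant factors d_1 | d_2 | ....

Answer: M ≅ ℤ^2 ⊕ ℤ/2 ⊕ ℤ/4

Derivation:
rank_ℚ(R)=2; free=4−2=2
SNF(R) diag = [2, 4] → torsion [2, 4]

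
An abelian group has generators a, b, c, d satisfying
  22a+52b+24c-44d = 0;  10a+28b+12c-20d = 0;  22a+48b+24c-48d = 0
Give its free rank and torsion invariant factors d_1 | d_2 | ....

rank_ℚ(R)=3; free=4−3=1
SNF(R) diag = [2, 4, 12] → torsion [2, 4, 12]

Answer: M ≅ ℤ^1 ⊕ ℤ/2 ⊕ ℤ/4 ⊕ ℤ/12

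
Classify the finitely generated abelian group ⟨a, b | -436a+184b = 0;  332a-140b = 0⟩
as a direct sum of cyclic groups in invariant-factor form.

rank_ℚ(R)=2; free=2−2=0
SNF(R) diag = [4, 12] → torsion [4, 12]

Answer: M ≅ ℤ/4 ⊕ ℤ/12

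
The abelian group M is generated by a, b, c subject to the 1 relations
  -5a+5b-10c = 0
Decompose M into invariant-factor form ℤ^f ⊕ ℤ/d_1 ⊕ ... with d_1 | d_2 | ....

Answer: M ≅ ℤ^2 ⊕ ℤ/5

Derivation:
rank_ℚ(R)=1; free=3−1=2
SNF(R) diag = [5] → torsion [5]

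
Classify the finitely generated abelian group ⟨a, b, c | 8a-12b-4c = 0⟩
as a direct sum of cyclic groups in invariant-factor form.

rank_ℚ(R)=1; free=3−1=2
SNF(R) diag = [4] → torsion [4]

Answer: M ≅ ℤ^2 ⊕ ℤ/4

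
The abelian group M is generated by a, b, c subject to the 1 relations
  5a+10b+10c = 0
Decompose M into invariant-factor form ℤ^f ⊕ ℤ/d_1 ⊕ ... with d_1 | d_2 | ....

Answer: M ≅ ℤ^2 ⊕ ℤ/5

Derivation:
rank_ℚ(R)=1; free=3−1=2
SNF(R) diag = [5] → torsion [5]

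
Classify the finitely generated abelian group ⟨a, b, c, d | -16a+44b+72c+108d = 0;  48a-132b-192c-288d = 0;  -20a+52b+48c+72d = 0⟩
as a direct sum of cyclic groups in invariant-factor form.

rank_ℚ(R)=3; free=4−3=1
SNF(R) diag = [4, 12, 12] → torsion [4, 12, 12]

Answer: M ≅ ℤ^1 ⊕ ℤ/4 ⊕ ℤ/12 ⊕ ℤ/12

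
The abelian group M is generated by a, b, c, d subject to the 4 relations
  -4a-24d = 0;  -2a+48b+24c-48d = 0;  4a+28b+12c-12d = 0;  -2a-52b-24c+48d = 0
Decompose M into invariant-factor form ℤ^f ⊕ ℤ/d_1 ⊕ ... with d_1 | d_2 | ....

rank_ℚ(R)=4; free=4−4=0
SNF(R) diag = [2, 4, 12, 24] → torsion [2, 4, 12, 24]

Answer: M ≅ ℤ/2 ⊕ ℤ/4 ⊕ ℤ/12 ⊕ ℤ/24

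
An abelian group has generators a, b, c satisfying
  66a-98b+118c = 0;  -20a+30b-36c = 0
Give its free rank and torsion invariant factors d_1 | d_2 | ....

Answer: M ≅ ℤ^1 ⊕ ℤ/2 ⊕ ℤ/2

Derivation:
rank_ℚ(R)=2; free=3−2=1
SNF(R) diag = [2, 2] → torsion [2, 2]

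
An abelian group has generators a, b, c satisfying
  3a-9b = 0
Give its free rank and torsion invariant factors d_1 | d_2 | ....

rank_ℚ(R)=1; free=3−1=2
SNF(R) diag = [3] → torsion [3]

Answer: M ≅ ℤ^2 ⊕ ℤ/3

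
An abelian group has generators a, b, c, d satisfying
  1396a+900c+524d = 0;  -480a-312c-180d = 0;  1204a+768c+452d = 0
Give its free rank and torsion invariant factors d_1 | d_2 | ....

Answer: M ≅ ℤ^1 ⊕ ℤ/4 ⊕ ℤ/12 ⊕ ℤ/36

Derivation:
rank_ℚ(R)=3; free=4−3=1
SNF(R) diag = [4, 12, 36] → torsion [4, 12, 36]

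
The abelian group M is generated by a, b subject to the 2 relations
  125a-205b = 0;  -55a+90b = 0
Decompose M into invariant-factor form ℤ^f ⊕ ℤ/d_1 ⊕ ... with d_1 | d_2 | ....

Answer: M ≅ ℤ/5 ⊕ ℤ/5

Derivation:
rank_ℚ(R)=2; free=2−2=0
SNF(R) diag = [5, 5] → torsion [5, 5]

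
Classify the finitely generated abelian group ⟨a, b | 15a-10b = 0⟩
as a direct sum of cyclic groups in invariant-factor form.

rank_ℚ(R)=1; free=2−1=1
SNF(R) diag = [5] → torsion [5]

Answer: M ≅ ℤ^1 ⊕ ℤ/5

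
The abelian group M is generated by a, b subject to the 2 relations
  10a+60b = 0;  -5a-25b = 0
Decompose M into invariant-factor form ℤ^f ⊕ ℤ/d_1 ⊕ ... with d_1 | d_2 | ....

Answer: M ≅ ℤ/5 ⊕ ℤ/10

Derivation:
rank_ℚ(R)=2; free=2−2=0
SNF(R) diag = [5, 10] → torsion [5, 10]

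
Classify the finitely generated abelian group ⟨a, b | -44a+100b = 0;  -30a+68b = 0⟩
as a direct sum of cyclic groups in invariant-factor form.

Answer: M ≅ ℤ/2 ⊕ ℤ/4

Derivation:
rank_ℚ(R)=2; free=2−2=0
SNF(R) diag = [2, 4] → torsion [2, 4]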